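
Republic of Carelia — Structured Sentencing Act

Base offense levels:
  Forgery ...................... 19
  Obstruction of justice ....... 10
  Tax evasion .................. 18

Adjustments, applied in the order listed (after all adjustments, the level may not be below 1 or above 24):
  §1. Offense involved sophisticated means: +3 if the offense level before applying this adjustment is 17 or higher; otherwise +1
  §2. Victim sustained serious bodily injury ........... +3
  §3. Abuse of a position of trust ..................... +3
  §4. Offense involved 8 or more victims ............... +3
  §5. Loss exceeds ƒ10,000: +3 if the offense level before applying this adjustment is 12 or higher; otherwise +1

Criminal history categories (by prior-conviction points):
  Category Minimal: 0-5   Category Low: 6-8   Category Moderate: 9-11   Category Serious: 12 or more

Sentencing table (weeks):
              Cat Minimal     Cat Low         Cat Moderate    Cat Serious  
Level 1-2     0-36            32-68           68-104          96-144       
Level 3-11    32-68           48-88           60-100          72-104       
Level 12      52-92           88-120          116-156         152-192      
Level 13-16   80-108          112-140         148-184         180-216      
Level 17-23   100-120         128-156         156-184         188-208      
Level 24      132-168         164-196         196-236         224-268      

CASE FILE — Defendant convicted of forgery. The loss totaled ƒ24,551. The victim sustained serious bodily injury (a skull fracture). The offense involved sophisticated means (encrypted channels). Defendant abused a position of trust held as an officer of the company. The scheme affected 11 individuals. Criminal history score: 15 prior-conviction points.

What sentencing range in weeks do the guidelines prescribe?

224-268 weeks

Base offense level for forgery: 19.
§1 applies (level before this adjustment is 19 ≥ 17, so +3): 19 + 3 = 22.
§2 applies: 22 + 3 = 25.
§3 applies: 25 + 3 = 28.
§4 applies: 28 + 3 = 31.
§5 applies (level before this adjustment is 31 ≥ 12, so +3): 31 + 3 = 34.
Level 34 exceeds the maximum of 24; capped at 24.
Final offense level: 24.
Criminal history: 15 prior points → Category Serious (12+).
Level 24 falls in the 24 band.
Grid: Level 24 × Category Serious = 224-268 weeks.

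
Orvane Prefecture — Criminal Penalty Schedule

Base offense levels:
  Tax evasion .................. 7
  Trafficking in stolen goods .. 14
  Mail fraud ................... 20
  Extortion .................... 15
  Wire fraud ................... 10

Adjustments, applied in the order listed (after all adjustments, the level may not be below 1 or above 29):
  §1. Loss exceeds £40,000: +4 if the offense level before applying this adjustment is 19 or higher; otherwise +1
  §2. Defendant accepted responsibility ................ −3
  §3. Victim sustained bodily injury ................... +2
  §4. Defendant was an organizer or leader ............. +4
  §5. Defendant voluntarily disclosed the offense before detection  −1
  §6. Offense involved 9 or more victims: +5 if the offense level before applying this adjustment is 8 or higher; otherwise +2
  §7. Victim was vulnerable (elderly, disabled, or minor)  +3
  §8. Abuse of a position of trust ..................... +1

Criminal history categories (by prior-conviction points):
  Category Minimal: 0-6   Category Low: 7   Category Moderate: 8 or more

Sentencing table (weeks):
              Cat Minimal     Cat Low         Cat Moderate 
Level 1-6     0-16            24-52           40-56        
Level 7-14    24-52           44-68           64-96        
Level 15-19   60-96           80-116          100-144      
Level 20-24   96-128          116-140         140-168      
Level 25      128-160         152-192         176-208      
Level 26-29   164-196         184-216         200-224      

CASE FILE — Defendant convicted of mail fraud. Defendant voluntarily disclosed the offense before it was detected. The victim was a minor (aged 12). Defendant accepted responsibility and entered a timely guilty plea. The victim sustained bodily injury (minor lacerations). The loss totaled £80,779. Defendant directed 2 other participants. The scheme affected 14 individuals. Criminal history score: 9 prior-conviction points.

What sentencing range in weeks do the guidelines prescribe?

Base offense level for mail fraud: 20.
§1 applies (level before this adjustment is 20 ≥ 19, so +4): 20 + 4 = 24.
§2 applies: 24 − 3 = 21.
§3 applies: 21 + 2 = 23.
§4 applies: 23 + 4 = 27.
§5 applies: 27 − 1 = 26.
§6 applies (level before this adjustment is 26 ≥ 8, so +5): 26 + 5 = 31.
§7 applies: 31 + 3 = 34.
Level 34 exceeds the maximum of 29; capped at 29.
Final offense level: 29.
Criminal history: 9 prior points → Category Moderate (8+).
Level 29 falls in the 26-29 band.
Grid: Level 26-29 × Category Moderate = 200-224 weeks.

200-224 weeks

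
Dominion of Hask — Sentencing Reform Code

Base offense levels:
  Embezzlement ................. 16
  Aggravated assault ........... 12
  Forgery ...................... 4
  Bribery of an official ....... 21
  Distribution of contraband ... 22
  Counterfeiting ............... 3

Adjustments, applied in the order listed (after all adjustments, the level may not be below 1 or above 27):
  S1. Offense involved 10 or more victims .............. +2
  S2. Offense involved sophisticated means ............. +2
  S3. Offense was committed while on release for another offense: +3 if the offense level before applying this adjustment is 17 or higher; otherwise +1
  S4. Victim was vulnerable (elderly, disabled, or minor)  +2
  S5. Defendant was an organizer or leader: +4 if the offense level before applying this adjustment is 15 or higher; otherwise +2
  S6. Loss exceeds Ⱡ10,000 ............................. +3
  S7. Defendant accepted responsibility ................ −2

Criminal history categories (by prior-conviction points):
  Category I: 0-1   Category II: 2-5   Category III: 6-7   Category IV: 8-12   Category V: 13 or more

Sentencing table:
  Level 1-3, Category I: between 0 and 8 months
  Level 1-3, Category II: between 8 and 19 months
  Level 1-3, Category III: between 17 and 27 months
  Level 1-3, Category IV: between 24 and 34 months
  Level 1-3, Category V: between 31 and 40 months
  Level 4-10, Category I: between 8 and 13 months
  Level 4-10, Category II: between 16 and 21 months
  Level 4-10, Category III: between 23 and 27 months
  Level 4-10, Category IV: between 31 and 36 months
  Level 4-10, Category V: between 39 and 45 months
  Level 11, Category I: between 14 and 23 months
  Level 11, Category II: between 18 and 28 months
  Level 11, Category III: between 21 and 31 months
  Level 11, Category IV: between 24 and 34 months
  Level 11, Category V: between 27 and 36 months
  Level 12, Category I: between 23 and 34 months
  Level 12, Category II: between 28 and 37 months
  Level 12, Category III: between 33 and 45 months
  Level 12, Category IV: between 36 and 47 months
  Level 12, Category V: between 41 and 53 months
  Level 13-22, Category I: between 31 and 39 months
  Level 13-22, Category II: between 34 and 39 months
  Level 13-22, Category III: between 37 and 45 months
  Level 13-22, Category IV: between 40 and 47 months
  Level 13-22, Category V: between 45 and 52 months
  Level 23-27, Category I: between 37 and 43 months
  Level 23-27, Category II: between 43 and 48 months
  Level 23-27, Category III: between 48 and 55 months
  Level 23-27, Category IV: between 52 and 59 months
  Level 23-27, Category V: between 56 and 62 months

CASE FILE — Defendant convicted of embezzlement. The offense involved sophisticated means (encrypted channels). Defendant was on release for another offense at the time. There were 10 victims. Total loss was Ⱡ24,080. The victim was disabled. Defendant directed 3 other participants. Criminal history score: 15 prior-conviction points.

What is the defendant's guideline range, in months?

56-62 months

Base offense level for embezzlement: 16.
S1 applies: 16 + 2 = 18.
S2 applies: 18 + 2 = 20.
S3 applies (level before this adjustment is 20 ≥ 17, so +3): 20 + 3 = 23.
S4 applies: 23 + 2 = 25.
S5 applies (level before this adjustment is 25 ≥ 15, so +4): 25 + 4 = 29.
S6 applies: 29 + 3 = 32.
Level 32 exceeds the maximum of 27; capped at 27.
Final offense level: 27.
Criminal history: 15 prior points → Category V (13+).
Level 27 falls in the 23-27 band.
Grid: Level 23-27 × Category V = 56-62 months.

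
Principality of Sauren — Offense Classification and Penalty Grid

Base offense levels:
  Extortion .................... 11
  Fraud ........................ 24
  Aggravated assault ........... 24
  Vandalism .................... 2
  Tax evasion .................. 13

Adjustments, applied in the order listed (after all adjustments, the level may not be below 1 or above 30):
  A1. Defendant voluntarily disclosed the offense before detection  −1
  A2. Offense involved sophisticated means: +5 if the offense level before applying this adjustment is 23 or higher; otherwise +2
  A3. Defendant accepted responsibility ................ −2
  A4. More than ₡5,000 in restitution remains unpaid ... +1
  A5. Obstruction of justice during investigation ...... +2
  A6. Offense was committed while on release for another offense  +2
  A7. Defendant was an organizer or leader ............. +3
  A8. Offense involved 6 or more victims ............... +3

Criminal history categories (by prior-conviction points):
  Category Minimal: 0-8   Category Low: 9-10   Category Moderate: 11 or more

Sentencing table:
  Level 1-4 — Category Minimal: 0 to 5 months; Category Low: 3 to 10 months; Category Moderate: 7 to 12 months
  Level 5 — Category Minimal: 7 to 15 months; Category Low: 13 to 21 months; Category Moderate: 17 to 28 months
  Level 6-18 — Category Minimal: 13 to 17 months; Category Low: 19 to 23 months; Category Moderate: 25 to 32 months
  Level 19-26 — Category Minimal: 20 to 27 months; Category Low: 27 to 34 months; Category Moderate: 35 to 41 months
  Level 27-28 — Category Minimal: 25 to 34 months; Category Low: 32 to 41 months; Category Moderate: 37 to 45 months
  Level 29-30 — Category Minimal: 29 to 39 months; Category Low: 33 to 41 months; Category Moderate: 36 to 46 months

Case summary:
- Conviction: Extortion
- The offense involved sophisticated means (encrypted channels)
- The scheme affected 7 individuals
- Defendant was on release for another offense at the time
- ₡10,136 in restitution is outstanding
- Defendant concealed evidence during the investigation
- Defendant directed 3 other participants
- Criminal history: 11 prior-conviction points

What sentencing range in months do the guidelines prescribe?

Base offense level for extortion: 11.
A2 applies (level before this adjustment is 11 < 23, so +2): 11 + 2 = 13.
A4 applies: 13 + 1 = 14.
A5 applies: 14 + 2 = 16.
A6 applies: 16 + 2 = 18.
A7 applies: 18 + 3 = 21.
A8 applies: 21 + 3 = 24.
Final offense level: 24.
Criminal history: 11 prior points → Category Moderate (11+).
Level 24 falls in the 19-26 band.
Grid: Level 19-26 × Category Moderate = 35-41 months.

35-41 months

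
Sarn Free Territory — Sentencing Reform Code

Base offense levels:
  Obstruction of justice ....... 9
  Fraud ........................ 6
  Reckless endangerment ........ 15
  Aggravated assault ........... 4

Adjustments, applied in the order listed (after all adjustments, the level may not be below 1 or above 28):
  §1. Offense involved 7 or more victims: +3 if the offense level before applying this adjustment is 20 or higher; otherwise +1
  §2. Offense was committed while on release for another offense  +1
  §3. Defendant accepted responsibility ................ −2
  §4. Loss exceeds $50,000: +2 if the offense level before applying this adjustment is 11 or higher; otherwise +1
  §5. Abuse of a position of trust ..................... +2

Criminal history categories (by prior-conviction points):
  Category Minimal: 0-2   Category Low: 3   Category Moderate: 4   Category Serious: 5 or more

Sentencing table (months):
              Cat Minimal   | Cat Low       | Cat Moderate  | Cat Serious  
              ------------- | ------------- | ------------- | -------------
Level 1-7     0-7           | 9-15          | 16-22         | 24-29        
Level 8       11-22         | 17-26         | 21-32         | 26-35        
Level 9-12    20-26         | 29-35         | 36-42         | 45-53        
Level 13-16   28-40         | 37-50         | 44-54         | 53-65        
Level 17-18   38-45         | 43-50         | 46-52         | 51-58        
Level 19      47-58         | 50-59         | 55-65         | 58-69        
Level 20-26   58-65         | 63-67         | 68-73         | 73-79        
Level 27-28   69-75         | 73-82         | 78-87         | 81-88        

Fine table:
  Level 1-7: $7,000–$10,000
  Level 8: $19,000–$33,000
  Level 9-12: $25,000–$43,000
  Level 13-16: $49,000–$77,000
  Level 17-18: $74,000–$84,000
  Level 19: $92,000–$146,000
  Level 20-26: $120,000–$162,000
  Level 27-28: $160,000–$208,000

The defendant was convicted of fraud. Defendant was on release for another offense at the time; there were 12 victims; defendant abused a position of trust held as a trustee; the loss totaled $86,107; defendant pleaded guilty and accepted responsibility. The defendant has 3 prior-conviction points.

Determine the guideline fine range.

$25,000–$43,000

Base offense level for fraud: 6.
§1 applies (level before this adjustment is 6 < 20, so +1): 6 + 1 = 7.
§2 applies: 7 + 1 = 8.
§3 applies: 8 − 2 = 6.
§4 applies (level before this adjustment is 6 < 11, so +1): 6 + 1 = 7.
§5 applies: 7 + 2 = 9.
Final offense level: 9.
Level 9 falls in the 9-12 band.
Fine table: Level 9-12 → $25,000–$43,000.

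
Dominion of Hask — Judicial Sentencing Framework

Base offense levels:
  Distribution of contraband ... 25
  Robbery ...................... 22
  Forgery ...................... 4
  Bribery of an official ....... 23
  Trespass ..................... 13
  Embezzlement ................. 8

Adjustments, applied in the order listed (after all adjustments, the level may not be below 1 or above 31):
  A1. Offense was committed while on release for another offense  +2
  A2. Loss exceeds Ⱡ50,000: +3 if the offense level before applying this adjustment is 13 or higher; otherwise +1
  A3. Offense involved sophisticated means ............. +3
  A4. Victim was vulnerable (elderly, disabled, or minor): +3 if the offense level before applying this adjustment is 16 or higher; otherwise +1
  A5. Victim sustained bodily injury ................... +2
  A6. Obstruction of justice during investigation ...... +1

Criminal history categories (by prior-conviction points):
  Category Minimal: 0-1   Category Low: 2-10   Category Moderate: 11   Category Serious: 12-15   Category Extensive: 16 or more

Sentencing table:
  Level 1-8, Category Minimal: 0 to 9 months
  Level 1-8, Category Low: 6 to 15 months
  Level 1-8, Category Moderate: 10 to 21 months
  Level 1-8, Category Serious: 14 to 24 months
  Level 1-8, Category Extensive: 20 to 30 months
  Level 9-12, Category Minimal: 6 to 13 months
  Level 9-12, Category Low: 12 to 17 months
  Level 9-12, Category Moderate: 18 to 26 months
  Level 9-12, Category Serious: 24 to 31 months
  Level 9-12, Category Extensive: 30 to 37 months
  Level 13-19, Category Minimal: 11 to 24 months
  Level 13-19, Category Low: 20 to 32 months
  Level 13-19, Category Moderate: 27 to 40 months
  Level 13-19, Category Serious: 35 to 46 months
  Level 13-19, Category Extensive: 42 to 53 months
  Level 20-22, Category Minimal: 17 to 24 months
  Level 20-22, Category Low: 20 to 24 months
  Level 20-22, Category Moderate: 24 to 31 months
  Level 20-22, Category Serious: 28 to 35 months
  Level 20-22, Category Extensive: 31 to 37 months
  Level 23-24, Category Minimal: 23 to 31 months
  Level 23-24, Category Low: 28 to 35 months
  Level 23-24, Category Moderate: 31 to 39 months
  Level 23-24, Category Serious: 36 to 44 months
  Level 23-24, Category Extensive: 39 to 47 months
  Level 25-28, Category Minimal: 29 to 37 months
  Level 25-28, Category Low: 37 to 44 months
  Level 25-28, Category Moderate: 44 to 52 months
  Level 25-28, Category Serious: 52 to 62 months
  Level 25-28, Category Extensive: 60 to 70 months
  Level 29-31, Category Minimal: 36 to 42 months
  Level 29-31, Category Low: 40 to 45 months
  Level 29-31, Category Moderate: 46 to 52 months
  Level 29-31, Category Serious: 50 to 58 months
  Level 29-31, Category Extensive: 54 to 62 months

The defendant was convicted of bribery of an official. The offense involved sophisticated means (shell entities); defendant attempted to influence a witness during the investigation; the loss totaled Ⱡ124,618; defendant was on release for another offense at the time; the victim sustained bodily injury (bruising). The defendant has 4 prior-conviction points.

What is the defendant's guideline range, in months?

40-45 months

Base offense level for bribery of an official: 23.
A1 applies: 23 + 2 = 25.
A2 applies (level before this adjustment is 25 ≥ 13, so +3): 25 + 3 = 28.
A3 applies: 28 + 3 = 31.
A5 applies: 31 + 2 = 33.
A6 applies: 33 + 1 = 34.
Level 34 exceeds the maximum of 31; capped at 31.
Final offense level: 31.
Criminal history: 4 prior points → Category Low (2-10).
Level 31 falls in the 29-31 band.
Grid: Level 29-31 × Category Low = 40-45 months.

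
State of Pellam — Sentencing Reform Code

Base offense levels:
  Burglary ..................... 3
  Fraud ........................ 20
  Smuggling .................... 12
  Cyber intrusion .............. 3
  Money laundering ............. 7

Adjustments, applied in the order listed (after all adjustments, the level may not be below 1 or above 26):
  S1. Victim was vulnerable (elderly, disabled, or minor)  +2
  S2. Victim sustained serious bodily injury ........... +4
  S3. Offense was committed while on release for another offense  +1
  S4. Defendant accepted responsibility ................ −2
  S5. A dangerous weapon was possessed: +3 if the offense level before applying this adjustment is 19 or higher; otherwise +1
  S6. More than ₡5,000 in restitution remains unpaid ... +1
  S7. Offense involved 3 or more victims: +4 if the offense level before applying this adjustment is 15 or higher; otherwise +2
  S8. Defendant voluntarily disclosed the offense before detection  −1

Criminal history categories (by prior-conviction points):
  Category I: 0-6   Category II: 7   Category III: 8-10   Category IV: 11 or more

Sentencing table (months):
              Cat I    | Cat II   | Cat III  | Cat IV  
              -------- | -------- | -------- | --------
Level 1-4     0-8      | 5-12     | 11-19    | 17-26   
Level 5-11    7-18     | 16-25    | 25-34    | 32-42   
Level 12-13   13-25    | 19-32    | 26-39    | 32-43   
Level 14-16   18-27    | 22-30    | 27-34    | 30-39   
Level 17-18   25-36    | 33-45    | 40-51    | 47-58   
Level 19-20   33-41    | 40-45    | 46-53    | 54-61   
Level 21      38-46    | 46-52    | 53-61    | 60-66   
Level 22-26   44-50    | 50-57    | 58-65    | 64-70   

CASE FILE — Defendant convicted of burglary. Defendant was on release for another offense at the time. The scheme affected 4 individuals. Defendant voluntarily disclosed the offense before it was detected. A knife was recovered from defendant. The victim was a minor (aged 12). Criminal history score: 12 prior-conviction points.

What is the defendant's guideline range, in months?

32-42 months

Base offense level for burglary: 3.
S1 applies: 3 + 2 = 5.
S2 does not apply.
S3 applies: 5 + 1 = 6.
S4 does not apply.
S5 applies (level before this adjustment is 6 < 19, so +1): 6 + 1 = 7.
S6 does not apply.
S7 applies (level before this adjustment is 7 < 15, so +2): 7 + 2 = 9.
S8 applies: 9 − 1 = 8.
Final offense level: 8.
Criminal history: 12 prior points → Category IV (11+).
Level 8 falls in the 5-11 band.
Grid: Level 5-11 × Category IV = 32-42 months.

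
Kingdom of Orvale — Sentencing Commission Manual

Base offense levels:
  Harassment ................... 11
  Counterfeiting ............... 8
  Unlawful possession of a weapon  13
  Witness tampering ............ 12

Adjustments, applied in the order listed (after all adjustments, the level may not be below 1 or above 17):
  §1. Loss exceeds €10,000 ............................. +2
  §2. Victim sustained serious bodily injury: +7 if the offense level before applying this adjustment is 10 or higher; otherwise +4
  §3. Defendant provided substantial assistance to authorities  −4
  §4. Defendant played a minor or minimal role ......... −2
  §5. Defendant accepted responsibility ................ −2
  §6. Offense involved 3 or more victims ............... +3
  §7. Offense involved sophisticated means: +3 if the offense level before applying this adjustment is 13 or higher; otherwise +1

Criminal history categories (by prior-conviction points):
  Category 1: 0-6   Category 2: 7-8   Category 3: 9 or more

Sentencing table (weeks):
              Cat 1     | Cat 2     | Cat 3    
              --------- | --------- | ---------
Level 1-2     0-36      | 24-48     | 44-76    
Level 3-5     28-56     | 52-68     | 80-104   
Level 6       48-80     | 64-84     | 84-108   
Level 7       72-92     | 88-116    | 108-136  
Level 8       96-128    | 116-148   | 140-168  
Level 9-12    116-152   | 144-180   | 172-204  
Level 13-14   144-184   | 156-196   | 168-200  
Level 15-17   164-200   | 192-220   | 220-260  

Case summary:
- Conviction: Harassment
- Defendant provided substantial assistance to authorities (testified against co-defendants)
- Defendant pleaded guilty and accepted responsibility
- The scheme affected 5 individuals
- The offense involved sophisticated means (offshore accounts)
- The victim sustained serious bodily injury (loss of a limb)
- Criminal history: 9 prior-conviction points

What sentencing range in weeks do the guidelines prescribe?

Base offense level for harassment: 11.
§2 applies (level before this adjustment is 11 ≥ 10, so +7): 11 + 7 = 18.
§3 applies: 18 − 4 = 14.
§4 does not apply.
§5 applies: 14 − 2 = 12.
§6 applies: 12 + 3 = 15.
§7 applies (level before this adjustment is 15 ≥ 13, so +3): 15 + 3 = 18.
Level 18 exceeds the maximum of 17; capped at 17.
Final offense level: 17.
Criminal history: 9 prior points → Category 3 (9+).
Level 17 falls in the 15-17 band.
Grid: Level 15-17 × Category 3 = 220-260 weeks.

220-260 weeks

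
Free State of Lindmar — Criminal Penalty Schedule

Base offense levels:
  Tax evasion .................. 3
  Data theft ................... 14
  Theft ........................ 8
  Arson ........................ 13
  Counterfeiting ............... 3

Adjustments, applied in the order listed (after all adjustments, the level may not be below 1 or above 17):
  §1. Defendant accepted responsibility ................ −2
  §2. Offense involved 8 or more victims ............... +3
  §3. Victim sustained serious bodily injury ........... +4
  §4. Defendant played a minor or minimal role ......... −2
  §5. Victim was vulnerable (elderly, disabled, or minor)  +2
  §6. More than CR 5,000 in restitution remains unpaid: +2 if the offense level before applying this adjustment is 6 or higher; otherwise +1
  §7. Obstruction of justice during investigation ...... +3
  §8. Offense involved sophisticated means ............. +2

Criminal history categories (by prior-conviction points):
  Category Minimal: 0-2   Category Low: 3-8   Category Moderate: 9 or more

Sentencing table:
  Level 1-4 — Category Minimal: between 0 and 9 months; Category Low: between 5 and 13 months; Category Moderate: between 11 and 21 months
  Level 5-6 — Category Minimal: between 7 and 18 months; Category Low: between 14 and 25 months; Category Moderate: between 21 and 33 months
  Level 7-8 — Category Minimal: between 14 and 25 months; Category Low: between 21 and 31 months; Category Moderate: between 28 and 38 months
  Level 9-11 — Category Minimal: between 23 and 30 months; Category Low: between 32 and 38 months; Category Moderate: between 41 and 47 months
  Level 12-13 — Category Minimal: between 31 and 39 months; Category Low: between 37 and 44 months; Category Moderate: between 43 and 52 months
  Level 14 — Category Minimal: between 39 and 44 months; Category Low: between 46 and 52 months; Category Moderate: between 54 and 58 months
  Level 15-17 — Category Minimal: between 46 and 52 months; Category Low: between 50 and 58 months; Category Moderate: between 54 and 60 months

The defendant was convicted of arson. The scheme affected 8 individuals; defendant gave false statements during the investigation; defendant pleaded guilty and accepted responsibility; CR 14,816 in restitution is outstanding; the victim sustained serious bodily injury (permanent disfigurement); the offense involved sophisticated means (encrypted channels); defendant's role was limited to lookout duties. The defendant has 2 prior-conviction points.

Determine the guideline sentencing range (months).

46-52 months

Base offense level for arson: 13.
§1 applies: 13 − 2 = 11.
§2 applies: 11 + 3 = 14.
§3 applies: 14 + 4 = 18.
§4 applies: 18 − 2 = 16.
§5 does not apply.
§6 applies (level before this adjustment is 16 ≥ 6, so +2): 16 + 2 = 18.
§7 applies: 18 + 3 = 21.
§8 applies: 21 + 2 = 23.
Level 23 exceeds the maximum of 17; capped at 17.
Final offense level: 17.
Criminal history: 2 prior points → Category Minimal (0-2).
Level 17 falls in the 15-17 band.
Grid: Level 15-17 × Category Minimal = 46-52 months.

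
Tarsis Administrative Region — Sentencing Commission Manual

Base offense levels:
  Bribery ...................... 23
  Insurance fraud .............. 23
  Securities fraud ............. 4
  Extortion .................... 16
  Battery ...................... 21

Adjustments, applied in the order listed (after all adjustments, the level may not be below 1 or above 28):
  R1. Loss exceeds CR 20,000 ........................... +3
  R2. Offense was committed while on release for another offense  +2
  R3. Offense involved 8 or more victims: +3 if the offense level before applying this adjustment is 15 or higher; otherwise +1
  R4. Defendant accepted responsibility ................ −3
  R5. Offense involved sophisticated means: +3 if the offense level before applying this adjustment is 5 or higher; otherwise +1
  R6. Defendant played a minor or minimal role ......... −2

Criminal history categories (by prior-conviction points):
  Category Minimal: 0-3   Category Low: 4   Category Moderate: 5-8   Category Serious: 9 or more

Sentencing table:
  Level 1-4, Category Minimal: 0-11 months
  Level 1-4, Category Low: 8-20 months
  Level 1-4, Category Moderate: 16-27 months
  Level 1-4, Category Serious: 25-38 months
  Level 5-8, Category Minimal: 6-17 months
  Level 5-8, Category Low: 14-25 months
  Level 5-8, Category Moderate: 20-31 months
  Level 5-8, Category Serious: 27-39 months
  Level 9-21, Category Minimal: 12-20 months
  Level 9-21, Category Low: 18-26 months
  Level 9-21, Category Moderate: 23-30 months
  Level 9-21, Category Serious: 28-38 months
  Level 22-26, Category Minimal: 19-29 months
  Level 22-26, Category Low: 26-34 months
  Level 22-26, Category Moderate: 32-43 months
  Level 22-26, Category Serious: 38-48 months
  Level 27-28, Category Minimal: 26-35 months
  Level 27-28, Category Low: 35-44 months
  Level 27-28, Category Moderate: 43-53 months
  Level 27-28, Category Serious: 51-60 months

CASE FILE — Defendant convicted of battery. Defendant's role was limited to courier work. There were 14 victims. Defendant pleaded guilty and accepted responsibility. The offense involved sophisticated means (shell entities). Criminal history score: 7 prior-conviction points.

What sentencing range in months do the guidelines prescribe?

32-43 months

Base offense level for battery: 21.
R1 does not apply.
R2 does not apply.
R3 applies (level before this adjustment is 21 ≥ 15, so +3): 21 + 3 = 24.
R4 applies: 24 − 3 = 21.
R5 applies (level before this adjustment is 21 ≥ 5, so +3): 21 + 3 = 24.
R6 applies: 24 − 2 = 22.
Final offense level: 22.
Criminal history: 7 prior points → Category Moderate (5-8).
Level 22 falls in the 22-26 band.
Grid: Level 22-26 × Category Moderate = 32-43 months.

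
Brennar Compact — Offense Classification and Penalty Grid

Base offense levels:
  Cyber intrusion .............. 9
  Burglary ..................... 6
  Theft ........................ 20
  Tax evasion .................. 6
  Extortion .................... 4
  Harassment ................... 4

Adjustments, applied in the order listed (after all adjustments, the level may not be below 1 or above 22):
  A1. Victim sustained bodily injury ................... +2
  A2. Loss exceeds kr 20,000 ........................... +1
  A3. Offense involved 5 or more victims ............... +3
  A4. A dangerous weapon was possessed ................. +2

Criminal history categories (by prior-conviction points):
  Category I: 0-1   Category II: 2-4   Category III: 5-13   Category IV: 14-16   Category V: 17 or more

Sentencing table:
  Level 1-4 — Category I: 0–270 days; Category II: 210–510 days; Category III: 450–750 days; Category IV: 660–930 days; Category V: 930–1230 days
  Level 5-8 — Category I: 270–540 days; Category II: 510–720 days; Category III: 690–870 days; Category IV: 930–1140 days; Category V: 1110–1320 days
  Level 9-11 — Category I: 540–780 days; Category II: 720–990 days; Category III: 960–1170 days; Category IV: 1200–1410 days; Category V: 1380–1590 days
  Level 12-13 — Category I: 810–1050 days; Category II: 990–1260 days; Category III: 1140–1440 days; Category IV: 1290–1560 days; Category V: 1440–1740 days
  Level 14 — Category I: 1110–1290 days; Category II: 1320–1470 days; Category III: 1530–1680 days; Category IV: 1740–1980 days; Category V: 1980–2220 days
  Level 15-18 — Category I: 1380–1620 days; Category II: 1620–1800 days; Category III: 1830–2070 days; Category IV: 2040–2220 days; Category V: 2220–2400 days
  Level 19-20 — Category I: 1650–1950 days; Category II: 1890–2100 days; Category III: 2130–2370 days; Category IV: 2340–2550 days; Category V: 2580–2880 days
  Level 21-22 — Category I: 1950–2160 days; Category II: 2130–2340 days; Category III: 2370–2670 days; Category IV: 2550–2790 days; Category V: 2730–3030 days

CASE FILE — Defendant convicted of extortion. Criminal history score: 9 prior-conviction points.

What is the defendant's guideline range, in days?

450-750 days

Base offense level for extortion: 4.
Final offense level: 4.
Criminal history: 9 prior points → Category III (5-13).
Level 4 falls in the 1-4 band.
Grid: Level 1-4 × Category III = 450-750 days.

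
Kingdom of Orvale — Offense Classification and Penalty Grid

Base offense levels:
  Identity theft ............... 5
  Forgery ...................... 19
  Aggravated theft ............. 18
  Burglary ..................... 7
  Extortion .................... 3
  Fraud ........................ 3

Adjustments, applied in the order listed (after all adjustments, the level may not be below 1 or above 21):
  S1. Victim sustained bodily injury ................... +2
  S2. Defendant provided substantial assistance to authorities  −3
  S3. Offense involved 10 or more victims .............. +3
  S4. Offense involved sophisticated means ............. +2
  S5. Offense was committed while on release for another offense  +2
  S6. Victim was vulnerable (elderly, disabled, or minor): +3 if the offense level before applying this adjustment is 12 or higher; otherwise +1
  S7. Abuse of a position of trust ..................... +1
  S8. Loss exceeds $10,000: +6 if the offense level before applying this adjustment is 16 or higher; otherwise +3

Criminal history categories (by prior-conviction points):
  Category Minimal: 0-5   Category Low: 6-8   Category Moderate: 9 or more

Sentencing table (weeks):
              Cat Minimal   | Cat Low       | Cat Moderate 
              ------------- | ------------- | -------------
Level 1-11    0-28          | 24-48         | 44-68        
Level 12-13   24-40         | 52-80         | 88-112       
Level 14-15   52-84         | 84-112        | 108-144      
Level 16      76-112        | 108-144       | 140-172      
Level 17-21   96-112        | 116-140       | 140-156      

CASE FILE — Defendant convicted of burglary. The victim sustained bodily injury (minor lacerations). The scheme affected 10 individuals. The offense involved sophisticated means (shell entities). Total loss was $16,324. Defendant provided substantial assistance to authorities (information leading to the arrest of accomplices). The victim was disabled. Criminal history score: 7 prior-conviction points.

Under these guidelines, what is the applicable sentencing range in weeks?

84-112 weeks

Base offense level for burglary: 7.
S1 applies: 7 + 2 = 9.
S2 applies: 9 − 3 = 6.
S3 applies: 6 + 3 = 9.
S4 applies: 9 + 2 = 11.
S5 does not apply.
S6 applies (level before this adjustment is 11 < 12, so +1): 11 + 1 = 12.
S8 applies (level before this adjustment is 12 < 16, so +3): 12 + 3 = 15.
Final offense level: 15.
Criminal history: 7 prior points → Category Low (6-8).
Level 15 falls in the 14-15 band.
Grid: Level 14-15 × Category Low = 84-112 weeks.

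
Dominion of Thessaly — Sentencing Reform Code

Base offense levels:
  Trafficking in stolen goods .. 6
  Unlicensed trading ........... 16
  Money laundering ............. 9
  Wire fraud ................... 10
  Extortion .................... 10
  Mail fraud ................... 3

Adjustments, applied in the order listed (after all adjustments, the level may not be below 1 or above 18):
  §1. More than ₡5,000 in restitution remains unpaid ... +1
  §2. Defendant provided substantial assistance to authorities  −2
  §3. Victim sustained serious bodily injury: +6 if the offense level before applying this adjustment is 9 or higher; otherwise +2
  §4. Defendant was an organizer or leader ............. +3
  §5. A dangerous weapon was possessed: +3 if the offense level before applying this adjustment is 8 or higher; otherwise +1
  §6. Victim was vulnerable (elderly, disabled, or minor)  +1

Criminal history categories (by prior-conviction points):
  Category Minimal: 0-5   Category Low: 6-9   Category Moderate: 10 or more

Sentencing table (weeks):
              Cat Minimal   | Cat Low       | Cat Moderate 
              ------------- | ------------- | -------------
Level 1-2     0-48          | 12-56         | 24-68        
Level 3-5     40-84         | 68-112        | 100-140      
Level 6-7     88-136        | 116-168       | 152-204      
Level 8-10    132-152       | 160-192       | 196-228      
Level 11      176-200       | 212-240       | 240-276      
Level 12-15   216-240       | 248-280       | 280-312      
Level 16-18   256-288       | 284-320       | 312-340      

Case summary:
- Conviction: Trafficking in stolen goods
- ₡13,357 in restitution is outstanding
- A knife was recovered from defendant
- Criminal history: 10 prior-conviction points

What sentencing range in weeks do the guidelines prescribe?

196-228 weeks

Base offense level for trafficking in stolen goods: 6.
§1 applies: 6 + 1 = 7.
§3 does not apply.
§4 does not apply.
§5 applies (level before this adjustment is 7 < 8, so +1): 7 + 1 = 8.
§6 does not apply.
Final offense level: 8.
Criminal history: 10 prior points → Category Moderate (10+).
Level 8 falls in the 8-10 band.
Grid: Level 8-10 × Category Moderate = 196-228 weeks.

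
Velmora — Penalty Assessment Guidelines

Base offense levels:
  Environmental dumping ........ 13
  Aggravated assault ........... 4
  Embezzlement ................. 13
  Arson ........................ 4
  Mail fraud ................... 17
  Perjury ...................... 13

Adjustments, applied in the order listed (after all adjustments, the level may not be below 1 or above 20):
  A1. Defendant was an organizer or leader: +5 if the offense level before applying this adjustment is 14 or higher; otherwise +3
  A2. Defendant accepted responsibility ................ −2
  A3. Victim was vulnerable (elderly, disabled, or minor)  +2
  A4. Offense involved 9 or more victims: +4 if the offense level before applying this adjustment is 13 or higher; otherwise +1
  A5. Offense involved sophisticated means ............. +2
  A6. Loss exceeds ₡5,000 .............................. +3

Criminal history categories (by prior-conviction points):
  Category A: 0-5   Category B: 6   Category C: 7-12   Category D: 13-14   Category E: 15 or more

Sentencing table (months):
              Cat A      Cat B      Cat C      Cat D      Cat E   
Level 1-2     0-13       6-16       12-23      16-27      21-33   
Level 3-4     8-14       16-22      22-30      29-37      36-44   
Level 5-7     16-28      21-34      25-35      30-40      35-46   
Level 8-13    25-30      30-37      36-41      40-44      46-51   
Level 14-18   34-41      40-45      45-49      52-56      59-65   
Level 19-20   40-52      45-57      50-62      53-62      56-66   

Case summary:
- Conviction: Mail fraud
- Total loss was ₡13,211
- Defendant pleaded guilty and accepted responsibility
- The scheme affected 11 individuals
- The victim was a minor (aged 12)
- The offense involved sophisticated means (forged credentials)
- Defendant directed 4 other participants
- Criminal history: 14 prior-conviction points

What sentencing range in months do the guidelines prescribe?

Base offense level for mail fraud: 17.
A1 applies (level before this adjustment is 17 ≥ 14, so +5): 17 + 5 = 22.
A2 applies: 22 − 2 = 20.
A3 applies: 20 + 2 = 22.
A4 applies (level before this adjustment is 22 ≥ 13, so +4): 22 + 4 = 26.
A5 applies: 26 + 2 = 28.
A6 applies: 28 + 3 = 31.
Level 31 exceeds the maximum of 20; capped at 20.
Final offense level: 20.
Criminal history: 14 prior points → Category D (13-14).
Level 20 falls in the 19-20 band.
Grid: Level 19-20 × Category D = 53-62 months.

53-62 months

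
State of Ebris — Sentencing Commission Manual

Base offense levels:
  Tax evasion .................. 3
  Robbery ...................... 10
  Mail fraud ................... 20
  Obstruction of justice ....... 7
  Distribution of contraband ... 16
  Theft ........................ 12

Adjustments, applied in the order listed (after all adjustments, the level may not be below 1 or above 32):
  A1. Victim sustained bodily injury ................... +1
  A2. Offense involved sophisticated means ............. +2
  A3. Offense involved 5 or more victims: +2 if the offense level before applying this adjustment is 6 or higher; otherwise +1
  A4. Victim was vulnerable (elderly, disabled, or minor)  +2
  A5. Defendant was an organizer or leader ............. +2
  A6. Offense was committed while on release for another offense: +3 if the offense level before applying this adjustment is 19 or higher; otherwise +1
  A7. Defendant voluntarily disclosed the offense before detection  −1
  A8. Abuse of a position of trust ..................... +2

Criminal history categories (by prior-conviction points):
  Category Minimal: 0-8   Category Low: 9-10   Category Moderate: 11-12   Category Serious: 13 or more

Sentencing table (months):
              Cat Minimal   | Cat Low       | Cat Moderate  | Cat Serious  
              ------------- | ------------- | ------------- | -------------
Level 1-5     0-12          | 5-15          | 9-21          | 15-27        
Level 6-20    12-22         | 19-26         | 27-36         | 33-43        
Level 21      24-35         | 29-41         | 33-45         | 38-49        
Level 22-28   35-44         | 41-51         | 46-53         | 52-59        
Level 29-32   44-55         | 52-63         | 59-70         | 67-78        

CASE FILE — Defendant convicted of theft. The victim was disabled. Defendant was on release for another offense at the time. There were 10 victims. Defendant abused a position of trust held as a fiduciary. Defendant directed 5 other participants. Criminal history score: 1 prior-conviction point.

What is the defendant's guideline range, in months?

24-35 months

Base offense level for theft: 12.
A2 does not apply.
A3 applies (level before this adjustment is 12 ≥ 6, so +2): 12 + 2 = 14.
A4 applies: 14 + 2 = 16.
A5 applies: 16 + 2 = 18.
A6 applies (level before this adjustment is 18 < 19, so +1): 18 + 1 = 19.
A7 does not apply.
A8 applies: 19 + 2 = 21.
Final offense level: 21.
Criminal history: 1 prior point → Category Minimal (0-8).
Level 21 falls in the 21 band.
Grid: Level 21 × Category Minimal = 24-35 months.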